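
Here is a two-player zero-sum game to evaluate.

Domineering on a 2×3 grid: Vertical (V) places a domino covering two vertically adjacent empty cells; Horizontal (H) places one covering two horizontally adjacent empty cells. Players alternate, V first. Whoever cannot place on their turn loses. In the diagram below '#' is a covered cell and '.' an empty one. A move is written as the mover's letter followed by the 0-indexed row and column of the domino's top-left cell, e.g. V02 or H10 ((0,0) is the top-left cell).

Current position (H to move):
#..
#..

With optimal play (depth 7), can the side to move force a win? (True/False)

H winning at [#../#..]: True

[#../#..] H move#1: H01:+1/###/#..*, H11:+1/#../###
[###/#..] end (terminal -1, V#2); searched #../#.. to 7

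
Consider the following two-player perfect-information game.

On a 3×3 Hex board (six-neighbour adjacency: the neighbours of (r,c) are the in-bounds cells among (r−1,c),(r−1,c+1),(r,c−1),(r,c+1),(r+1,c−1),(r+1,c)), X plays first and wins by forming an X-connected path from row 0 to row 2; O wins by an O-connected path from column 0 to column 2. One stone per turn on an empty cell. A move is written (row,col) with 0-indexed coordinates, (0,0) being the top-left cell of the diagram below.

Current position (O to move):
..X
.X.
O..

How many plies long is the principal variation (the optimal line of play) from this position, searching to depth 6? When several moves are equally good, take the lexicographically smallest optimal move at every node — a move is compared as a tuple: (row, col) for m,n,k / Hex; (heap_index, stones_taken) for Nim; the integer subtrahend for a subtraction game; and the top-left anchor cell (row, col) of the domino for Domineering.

[..X/.X./O..] O move#1: (0,0):-1/O.X/.X./O.., (0,1):-1/.OX/.X./O.., (1,0):-1/..X/OX./O.., (1,2):-1/..X/.XO/O.., (2,1):+1/..X/.X./OO.*, (2,2):-1/..X/.X./O.O
[..X/.X./OO.] X move#2: (0,0):-1/X.X/.X./OO.*, (0,1):-1/.XX/.X./OO., (1,0):-1/..X/XX./OO., (1,2):-1/..X/.XX/OO., (2,2):-1/..X/.X./OOX
[X.X/.X./OO.] O move#3: (0,1):+1/XOX/.X./OO.*, (1,0):+1/X.X/OX./OO., (1,2):+1/X.X/.XO/OO., (2,2):+1/X.X/.X./OOO
[XOX/.X./OO.] X move#4: (1,0):-1/XOX/XX./OO.*, (1,2):-1/XOX/.XX/OO., (2,2):-1/XOX/.X./OOX
[XOX/XX./OO.] O move#5: (1,2):+1/XOX/XXO/OO.*, (2,2):+1/XOX/XX./OOO
[XOX/XXO/OO.] end (terminal -1, X#6); searched ..X/.X./O.. to 6

PV length from [..X/.X./O..]: 5 plies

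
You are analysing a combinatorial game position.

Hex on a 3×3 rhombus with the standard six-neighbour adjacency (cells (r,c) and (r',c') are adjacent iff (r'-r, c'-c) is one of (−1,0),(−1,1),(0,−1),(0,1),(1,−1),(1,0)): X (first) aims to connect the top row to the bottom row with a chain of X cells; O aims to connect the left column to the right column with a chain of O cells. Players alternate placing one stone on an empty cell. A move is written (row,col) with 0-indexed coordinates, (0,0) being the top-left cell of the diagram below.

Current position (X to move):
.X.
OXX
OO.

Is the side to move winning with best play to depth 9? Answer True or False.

X winning at [.X./OXX/OO.]: True

p1 X@[.X./OXX/OO.]: (0,0)[XX./OXX/OO.]-1 (0,2)[.XX/OXX/OO.]-1 (2,2)[.X./OXX/OOX]+1*
p2 O@[.X./OXX/OOX] terminal -1; root [.X./OXX/OO.] d9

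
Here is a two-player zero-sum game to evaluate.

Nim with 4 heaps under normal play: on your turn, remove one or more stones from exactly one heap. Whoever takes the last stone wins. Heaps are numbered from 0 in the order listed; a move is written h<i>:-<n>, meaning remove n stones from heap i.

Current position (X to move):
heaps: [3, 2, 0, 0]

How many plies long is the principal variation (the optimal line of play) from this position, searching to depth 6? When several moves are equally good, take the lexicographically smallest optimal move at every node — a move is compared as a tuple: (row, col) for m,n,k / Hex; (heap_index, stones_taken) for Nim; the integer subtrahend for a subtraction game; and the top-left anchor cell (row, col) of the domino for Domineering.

PV length from [(3,2,0,0)]: 5 plies

[(3,2,0,0)] X move#1: h0:-1:+1/(2,2,0,0)*, h0:-2:-1/(1,2,0,0), h0:-3:-1/(0,2,0,0), h1:-1:-1/(3,1,0,0), h1:-2:-1/(3,0,0,0)
[(2,2,0,0)] O move#2: h0:-1:-1/(1,2,0,0)*, h0:-2:-1/(0,2,0,0), h1:-1:-1/(2,1,0,0), h1:-2:-1/(2,0,0,0)
[(1,2,0,0)] X move#3: h0:-1:-1/(0,2,0,0), h1:-1:+1/(1,1,0,0)*, h1:-2:-1/(1,0,0,0)
[(1,1,0,0)] O move#4: h0:-1:-1/(0,1,0,0)*, h1:-1:-1/(1,0,0,0)
[(0,1,0,0)] X move#5: h1:-1:+1/(0,0,0,0)*
[(0,0,0,0)] end (terminal -1, O#6); searched (3,2,0,0) to 6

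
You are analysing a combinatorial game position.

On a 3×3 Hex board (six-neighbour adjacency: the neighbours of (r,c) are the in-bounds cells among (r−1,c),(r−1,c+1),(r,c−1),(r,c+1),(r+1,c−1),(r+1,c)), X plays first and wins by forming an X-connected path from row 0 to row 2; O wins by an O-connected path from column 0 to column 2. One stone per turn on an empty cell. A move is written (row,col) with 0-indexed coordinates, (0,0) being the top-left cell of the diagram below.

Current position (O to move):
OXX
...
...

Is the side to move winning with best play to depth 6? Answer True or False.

p1 O@[OXX/.../...]: (1,0)[OXX/O../...]-1* (1,1)[OXX/.O./...]-1 (1,2)[OXX/..O/...]-1 (2,0)[OXX/.../O..]-1 (2,1)[OXX/.../.O.]-1 (2,2)[OXX/.../..O]-1
p2 X@[OXX/O../...]: (1,1)[OXX/OX./...]+1* (1,2)[OXX/O.X/...]+1 (2,0)[OXX/O../X..]+1 (2,1)[OXX/O../.X.]+1 (2,2)[OXX/O../..X]+1
p3 O@[OXX/OX./...]: (1,2)[OXX/OXO/...]-1* (2,0)[OXX/OX./O..]-1 (2,1)[OXX/OX./.O.]-1 (2,2)[OXX/OX./..O]-1
p4 X@[OXX/OXO/...]: (2,0)[OXX/OXO/X..]+1* (2,1)[OXX/OXO/.X.]+1 (2,2)[OXX/OXO/..X]+1
p5 O@[OXX/OXO/X..] terminal -1; root [OXX/.../...] d6

O winning at [OXX/.../...]: False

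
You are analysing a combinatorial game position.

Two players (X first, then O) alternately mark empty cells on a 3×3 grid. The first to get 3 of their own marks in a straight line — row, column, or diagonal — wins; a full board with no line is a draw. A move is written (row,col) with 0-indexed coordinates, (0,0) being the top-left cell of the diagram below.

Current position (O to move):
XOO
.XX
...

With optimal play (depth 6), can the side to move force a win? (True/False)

O winning at [XOO/.XX/...]: False

p1 O@[XOO/.XX/...]: (1,0)[XOO/OXX/...]-1* (2,0)[XOO/.XX/O..]-1 (2,1)[XOO/.XX/.O.]-1 (2,2)[XOO/.XX/..O]-1
p2 X@[XOO/OXX/...]: (2,0)[XOO/OXX/X..]+0 (2,1)[XOO/OXX/.X.]+0 (2,2)[XOO/OXX/..X]+1*
p3 O@[XOO/OXX/..X] terminal -1; root [XOO/.XX/...] d6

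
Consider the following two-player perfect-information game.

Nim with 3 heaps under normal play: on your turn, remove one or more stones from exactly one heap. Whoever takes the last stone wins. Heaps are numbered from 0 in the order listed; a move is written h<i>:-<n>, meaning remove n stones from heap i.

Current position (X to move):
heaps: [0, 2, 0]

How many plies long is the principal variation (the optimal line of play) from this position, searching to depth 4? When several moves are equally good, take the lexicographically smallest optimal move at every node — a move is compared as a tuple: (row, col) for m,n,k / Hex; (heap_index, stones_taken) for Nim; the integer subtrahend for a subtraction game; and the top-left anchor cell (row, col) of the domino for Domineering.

PV length from [(0,2,0)]: 1 ply

[(0,2,0)] X move#1: h1:-1:-1/(0,1,0), h1:-2:+1/(0,0,0)*
[(0,0,0)] end (terminal -1, O#2); searched (0,2,0) to 4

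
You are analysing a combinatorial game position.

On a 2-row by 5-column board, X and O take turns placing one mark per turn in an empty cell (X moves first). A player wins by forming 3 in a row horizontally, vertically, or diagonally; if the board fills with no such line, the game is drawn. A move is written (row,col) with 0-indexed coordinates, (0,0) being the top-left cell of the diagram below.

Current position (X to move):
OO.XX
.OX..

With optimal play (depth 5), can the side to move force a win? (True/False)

[OO.XX/.OX..] X move#1: (0,2):+1/OOXXX/.OX..*, (1,0):-1/OO.XX/XOX.., (1,3):-1/OO.XX/.OXX., (1,4):-1/OO.XX/.OX.X
[OOXXX/.OX..] end (terminal -1, O#2); searched OO.XX/.OX.. to 5

X winning at [OO.XX/.OX..]: True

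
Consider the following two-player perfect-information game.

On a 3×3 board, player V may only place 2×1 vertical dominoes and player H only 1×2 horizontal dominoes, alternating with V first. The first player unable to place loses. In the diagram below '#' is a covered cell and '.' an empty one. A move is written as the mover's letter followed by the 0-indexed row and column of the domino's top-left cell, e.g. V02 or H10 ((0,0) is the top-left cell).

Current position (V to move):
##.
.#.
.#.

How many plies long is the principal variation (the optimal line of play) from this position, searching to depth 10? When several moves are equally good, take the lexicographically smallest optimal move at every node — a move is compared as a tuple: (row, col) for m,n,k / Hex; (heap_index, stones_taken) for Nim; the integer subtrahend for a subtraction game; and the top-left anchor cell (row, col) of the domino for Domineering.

PV length from [##./.#./.#.]: 1 ply

p1 V@[##./.#./.#.]: V02[###/.##/.#.]+1* V10[##./##./##.]+1 V12[##./.##/.##]+1
p2 H@[###/.##/.#.] terminal -1; root [##./.#./.#.] d10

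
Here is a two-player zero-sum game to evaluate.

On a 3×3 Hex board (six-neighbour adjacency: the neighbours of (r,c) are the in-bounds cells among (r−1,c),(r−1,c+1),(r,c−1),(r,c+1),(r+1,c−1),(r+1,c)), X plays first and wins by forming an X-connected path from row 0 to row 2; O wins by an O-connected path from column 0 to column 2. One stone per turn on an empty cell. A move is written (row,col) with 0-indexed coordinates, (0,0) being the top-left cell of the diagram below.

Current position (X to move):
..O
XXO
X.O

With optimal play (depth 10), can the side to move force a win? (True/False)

X winning at [..O/XXO/X.O]: True

p1 X@[..O/XXO/X.O]: (0,0)[X.O/XXO/X.O]+1* (0,1)[.XO/XXO/X.O]+1 (2,1)[..O/XXO/XXO]+1
p2 O@[X.O/XXO/X.O] terminal -1; root [..O/XXO/X.O] d10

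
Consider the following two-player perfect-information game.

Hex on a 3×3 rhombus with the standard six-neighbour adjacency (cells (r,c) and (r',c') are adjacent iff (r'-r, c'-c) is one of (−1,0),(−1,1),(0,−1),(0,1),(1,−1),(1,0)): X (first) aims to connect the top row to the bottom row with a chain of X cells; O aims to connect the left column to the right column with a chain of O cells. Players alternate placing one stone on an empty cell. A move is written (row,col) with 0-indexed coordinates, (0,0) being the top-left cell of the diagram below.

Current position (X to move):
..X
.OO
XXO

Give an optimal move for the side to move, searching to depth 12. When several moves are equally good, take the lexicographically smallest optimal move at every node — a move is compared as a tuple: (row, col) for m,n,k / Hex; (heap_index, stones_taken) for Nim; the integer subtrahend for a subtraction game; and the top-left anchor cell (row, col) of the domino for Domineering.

[..X/.OO/XXO] X move#1: (0,0):-1/X.X/.OO/XXO, (0,1):-1/.XX/.OO/XXO, (1,0):+1/..X/XOO/XXO*
[..X/XOO/XXO] O move#2: (0,0):-1/O.X/XOO/XXO*, (0,1):-1/.OX/XOO/XXO
[O.X/XOO/XXO] X move#3: (0,1):+1/OXX/XOO/XXO*
[OXX/XOO/XXO] end (terminal -1, O#4); searched ..X/.OO/XXO to 12

X's best at [..X/.OO/XXO]: (1,0)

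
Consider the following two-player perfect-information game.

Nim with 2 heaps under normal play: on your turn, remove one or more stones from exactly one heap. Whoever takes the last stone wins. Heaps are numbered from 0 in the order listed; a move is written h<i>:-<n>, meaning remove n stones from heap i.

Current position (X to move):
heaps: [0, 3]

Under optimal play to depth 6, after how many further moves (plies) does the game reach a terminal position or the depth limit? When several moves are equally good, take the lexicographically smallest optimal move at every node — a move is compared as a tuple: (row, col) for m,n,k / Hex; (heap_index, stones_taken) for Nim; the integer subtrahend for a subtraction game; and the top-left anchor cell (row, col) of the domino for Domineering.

ply 1, X at (0,3) | h1:-1=-1→(0,2); h1:-2=-1→(0,1); h1:-3=+1→(0,0)*
ply 2: (0,0) is terminal -1 (O); from (0,3) depth 6

PV length from [(0,3)]: 1 ply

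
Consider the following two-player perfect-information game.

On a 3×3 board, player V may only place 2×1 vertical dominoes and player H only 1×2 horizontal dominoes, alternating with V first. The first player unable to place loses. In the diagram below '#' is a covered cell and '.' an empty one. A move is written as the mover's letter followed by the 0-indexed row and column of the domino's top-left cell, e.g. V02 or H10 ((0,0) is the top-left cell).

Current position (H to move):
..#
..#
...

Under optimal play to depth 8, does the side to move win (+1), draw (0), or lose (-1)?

ply 1, H at ..#/..#/... | H00=-1→###/..#/...; H10=+1→..#/###/...*; H20=-1→..#/..#/##.; H21=-1→..#/..#/.##
ply 2: ..#/###/... is terminal -1 (V); from ..#/..#/... depth 8

value(..#/..#/..., H) = +1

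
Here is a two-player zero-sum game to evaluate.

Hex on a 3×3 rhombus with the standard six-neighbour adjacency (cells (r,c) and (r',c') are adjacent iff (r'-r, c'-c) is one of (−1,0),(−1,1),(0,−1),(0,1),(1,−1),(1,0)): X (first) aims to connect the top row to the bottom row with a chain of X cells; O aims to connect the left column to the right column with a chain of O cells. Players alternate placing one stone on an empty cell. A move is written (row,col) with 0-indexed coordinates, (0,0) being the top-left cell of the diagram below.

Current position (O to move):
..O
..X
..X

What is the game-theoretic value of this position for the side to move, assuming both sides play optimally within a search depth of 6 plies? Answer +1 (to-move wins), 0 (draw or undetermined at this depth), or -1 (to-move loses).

value(..O/..X/..X, O) = +1

[..O/..X/..X] O move#1: (0,0):+1/O.O/..X/..X*, (0,1):+1/.OO/..X/..X, (1,0):+1/..O/O.X/..X, (1,1):+1/..O/.OX/..X, (2,0):+1/..O/..X/O.X, (2,1):-1/..O/..X/.OX
[O.O/..X/..X] X move#2: (0,1):-1/OXO/..X/..X*, (1,0):-1/O.O/X.X/..X, (1,1):-1/O.O/.XX/..X, (2,0):-1/O.O/..X/X.X, (2,1):-1/O.O/..X/.XX
[OXO/..X/..X] O move#3: (1,0):-1/OXO/O.X/..X, (1,1):+1/OXO/.OX/..X*, (2,0):-1/OXO/..X/O.X, (2,1):-1/OXO/..X/.OX
[OXO/.OX/..X] X move#4: (1,0):-1/OXO/XOX/..X*, (2,0):-1/OXO/.OX/X.X, (2,1):-1/OXO/.OX/.XX
[OXO/XOX/..X] O move#5: (2,0):+1/OXO/XOX/O.X*, (2,1):-1/OXO/XOX/.OX
[OXO/XOX/O.X] end (terminal -1, X#6); searched ..O/..X/..X to 6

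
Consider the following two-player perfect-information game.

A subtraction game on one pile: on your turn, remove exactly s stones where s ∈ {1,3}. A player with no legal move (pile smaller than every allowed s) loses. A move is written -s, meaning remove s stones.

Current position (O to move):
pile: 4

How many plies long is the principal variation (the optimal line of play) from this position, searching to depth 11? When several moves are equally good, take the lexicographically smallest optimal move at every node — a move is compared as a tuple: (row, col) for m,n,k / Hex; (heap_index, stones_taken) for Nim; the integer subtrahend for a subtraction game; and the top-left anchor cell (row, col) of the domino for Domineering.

PV length from [4]: 4 plies

[4] O move#1: -1:-1/3*, -3:-1/1
[3] X move#2: -1:+1/2*, -3:+1/0
[2] O move#3: -1:-1/1*
[1] X move#4: -1:+1/0*
[0] end (terminal -1, O#5); searched 4 to 11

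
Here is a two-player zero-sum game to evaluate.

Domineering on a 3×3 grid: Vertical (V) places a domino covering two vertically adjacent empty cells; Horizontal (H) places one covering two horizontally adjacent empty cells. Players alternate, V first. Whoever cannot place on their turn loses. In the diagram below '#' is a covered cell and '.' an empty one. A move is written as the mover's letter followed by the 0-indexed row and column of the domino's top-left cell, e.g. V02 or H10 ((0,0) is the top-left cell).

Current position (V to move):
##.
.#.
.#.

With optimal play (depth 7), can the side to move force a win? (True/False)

V winning at [##./.#./.#.]: True

p1 V@[##./.#./.#.]: V02[###/.##/.#.]+1* V10[##./##./##.]+1 V12[##./.##/.##]+1
p2 H@[###/.##/.#.] terminal -1; root [##./.#./.#.] d7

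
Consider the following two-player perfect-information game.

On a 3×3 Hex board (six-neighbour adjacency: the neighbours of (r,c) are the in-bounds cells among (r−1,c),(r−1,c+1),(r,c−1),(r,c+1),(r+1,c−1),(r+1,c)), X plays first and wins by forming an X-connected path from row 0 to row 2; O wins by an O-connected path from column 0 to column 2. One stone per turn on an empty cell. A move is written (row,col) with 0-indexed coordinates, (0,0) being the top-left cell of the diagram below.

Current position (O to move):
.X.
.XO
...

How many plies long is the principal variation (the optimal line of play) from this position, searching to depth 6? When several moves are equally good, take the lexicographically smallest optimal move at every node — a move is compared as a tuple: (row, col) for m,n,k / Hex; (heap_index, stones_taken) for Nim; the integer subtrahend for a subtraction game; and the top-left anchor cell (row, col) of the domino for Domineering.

p1 O@[.X./.XO/...]: (0,0)[OX./.XO/...]-1* (0,2)[.XO/.XO/...]-1 (1,0)[.X./OXO/...]-1 (2,0)[.X./.XO/O..]-1 (2,1)[.X./.XO/.O.]-1 (2,2)[.X./.XO/..O]-1
p2 X@[OX./.XO/...]: (0,2)[OXX/.XO/...]+1* (1,0)[OX./XXO/...]+1 (2,0)[OX./.XO/X..]+1 (2,1)[OX./.XO/.X.]+1 (2,2)[OX./.XO/..X]+1
p3 O@[OXX/.XO/...]: (1,0)[OXX/OXO/...]-1* (2,0)[OXX/.XO/O..]-1 (2,1)[OXX/.XO/.O.]-1 (2,2)[OXX/.XO/..O]-1
p4 X@[OXX/OXO/...]: (2,0)[OXX/OXO/X..]+1* (2,1)[OXX/OXO/.X.]+1 (2,2)[OXX/OXO/..X]+1
p5 O@[OXX/OXO/X..] terminal -1; root [.X./.XO/...] d6

PV length from [.X./.XO/...]: 4 plies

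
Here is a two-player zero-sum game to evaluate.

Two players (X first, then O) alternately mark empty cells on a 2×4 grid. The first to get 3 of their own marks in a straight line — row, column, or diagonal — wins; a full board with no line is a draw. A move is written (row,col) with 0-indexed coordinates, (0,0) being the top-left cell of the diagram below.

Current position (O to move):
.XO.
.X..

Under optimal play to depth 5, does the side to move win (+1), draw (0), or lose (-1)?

value(.XO./.X.., O) = 0

p1 O@[.XO./.X..]: (0,0)[OXO./.X..]-1 (0,3)[.XOO/.X..]-1 (1,0)[.XO./OX..]+0* (1,2)[.XO./.XO.]+0 (1,3)[.XO./.X.O]+0
p2 X@[.XO./OX..]: (0,0)[XXO./OX..]+0* (0,3)[.XOX/OX..]+0 (1,2)[.XO./OXX.]+0 (1,3)[.XO./OX.X]+0
p3 O@[XXO./OX..]: (0,3)[XXOO/OX..]+0* (1,2)[XXO./OXO.]+0 (1,3)[XXO./OX.O]+0
p4 X@[XXOO/OX..]: (1,2)[XXOO/OXX.]+0* (1,3)[XXOO/OX.X]+0
p5 O@[XXOO/OXX.]: (1,3)[XXOO/OXXO]+0*
p6 X@[XXOO/OXXO] terminal +0; root [.XO./.X..] d5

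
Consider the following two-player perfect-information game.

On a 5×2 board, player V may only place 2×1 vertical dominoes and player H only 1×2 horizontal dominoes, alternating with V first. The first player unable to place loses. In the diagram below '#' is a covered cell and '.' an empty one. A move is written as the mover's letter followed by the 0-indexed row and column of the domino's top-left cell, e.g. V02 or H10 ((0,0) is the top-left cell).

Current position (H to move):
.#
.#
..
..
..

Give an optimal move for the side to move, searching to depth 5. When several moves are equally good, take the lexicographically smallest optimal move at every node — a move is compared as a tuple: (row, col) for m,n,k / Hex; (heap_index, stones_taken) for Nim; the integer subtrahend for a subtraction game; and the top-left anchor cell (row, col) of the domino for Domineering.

ply 1, H at .#/.#/../../.. | H20=-1→.#/.#/##/../..; H30=+1→.#/.#/../##/..*; H40=-1→.#/.#/../../##
ply 2, V at .#/.#/../##/.. | V00=-1→##/##/../##/..*; V10=-1→.#/##/#./##/..
ply 3, H at ##/##/../##/.. | H20=+1→##/##/##/##/..*; H40=+1→##/##/../##/##
ply 4: ##/##/##/##/.. is terminal -1 (V); from .#/.#/../../.. depth 5

H's best at [.#/.#/../../..]: H30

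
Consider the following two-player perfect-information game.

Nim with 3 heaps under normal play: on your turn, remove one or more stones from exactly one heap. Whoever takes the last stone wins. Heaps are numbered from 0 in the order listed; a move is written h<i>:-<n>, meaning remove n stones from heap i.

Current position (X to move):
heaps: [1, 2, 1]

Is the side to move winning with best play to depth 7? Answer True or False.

X winning at [(1,2,1)]: True

ply 1, X at (1,2,1) | h0:-1=-1→(0,2,1); h1:-1=-1→(1,1,1); h1:-2=+1→(1,0,1)*; h2:-1=-1→(1,2,0)
ply 2, O at (1,0,1) | h0:-1=-1→(0,0,1)*; h2:-1=-1→(1,0,0)
ply 3, X at (0,0,1) | h2:-1=+1→(0,0,0)*
ply 4: (0,0,0) is terminal -1 (O); from (1,2,1) depth 7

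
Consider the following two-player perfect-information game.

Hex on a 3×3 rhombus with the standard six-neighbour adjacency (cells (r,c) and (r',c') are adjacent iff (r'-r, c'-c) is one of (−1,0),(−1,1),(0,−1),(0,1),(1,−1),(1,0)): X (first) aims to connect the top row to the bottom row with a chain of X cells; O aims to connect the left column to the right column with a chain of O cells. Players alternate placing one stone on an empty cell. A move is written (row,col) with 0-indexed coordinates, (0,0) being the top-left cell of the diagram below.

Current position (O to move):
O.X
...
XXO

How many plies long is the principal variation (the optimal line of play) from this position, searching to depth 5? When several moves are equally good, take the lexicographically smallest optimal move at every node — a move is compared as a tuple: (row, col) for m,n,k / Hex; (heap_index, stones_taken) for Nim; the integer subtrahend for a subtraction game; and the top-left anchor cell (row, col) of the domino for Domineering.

p1 O@[O.X/.../XXO]: (0,1)[OOX/.../XXO]-1* (1,0)[O.X/O../XXO]-1 (1,1)[O.X/.O./XXO]-1 (1,2)[O.X/..O/XXO]-1
p2 X@[OOX/.../XXO]: (1,0)[OOX/X../XXO]+1* (1,1)[OOX/.X./XXO]+1 (1,2)[OOX/..X/XXO]+1
p3 O@[OOX/X../XXO]: (1,1)[OOX/XO./XXO]-1* (1,2)[OOX/X.O/XXO]-1
p4 X@[OOX/XO./XXO]: (1,2)[OOX/XOX/XXO]+1*
p5 O@[OOX/XOX/XXO] terminal -1; root [O.X/.../XXO] d5

PV length from [O.X/.../XXO]: 4 plies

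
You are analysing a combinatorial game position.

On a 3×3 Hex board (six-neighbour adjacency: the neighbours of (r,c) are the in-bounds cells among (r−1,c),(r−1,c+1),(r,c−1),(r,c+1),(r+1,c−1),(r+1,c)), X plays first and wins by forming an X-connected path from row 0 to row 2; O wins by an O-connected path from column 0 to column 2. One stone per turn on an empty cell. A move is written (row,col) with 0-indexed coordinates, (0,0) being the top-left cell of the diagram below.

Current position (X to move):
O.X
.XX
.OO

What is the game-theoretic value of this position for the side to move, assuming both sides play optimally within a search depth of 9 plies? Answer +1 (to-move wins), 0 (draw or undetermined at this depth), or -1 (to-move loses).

[O.X/.XX/.OO] X move#1: (0,1):-1/OXX/.XX/.OO, (1,0):-1/O.X/XXX/.OO, (2,0):+1/O.X/.XX/XOO*
[O.X/.XX/XOO] end (terminal -1, O#2); searched O.X/.XX/.OO to 9

value(O.X/.XX/.OO, X) = +1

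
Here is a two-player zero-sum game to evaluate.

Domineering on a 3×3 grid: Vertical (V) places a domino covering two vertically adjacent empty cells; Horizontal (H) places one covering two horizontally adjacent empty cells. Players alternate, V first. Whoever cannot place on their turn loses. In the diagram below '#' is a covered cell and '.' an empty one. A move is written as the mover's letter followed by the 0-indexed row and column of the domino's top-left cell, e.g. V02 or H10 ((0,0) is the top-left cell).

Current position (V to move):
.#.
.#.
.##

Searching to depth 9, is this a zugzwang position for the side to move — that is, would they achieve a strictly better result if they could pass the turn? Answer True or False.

p1 V@[.#./.#./.##]: V00[##./##./.##]+1* V02[.##/.##/.##]+1 V10[.#./##./###]+1
p2 H@[##./##./.##] terminal -1; root [.#./.#./.##] d9
if V skipped the turn, H would face:
~ p1 H@[.#./.#./.##] terminal -1; root [.#./.#./.##] d9
compare (V): move=+1 vs pass=+1

zugzwang(.#./.#./.##, V) = False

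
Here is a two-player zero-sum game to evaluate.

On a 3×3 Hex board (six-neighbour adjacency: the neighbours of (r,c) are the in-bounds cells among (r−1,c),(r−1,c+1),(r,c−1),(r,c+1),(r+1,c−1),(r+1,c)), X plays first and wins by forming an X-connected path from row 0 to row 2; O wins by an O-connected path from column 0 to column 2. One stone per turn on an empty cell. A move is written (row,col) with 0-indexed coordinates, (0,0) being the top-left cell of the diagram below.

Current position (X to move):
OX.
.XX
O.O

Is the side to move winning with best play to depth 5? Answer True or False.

ply 1, X at OX./.XX/O.O | (0,2)=-1→OXX/.XX/O.O; (1,0)=-1→OX./XXX/O.O; (2,1)=+1→OX./.XX/OXO*
ply 2: OX./.XX/OXO is terminal -1 (O); from OX./.XX/O.O depth 5

X winning at [OX./.XX/O.O]: True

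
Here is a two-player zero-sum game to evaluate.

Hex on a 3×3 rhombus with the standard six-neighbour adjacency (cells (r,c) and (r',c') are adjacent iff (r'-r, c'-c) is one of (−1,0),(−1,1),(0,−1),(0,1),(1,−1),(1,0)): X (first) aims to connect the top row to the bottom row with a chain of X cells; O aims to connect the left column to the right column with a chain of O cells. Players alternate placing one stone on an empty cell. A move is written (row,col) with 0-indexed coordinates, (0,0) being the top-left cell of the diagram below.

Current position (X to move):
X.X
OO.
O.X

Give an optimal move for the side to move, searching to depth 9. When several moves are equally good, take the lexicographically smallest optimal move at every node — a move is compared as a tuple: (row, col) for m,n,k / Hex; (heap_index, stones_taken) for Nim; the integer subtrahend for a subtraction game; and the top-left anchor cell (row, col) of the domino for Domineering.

X's best at [X.X/OO./O.X]: (1,2)

[X.X/OO./O.X] X move#1: (0,1):-1/XXX/OO./O.X, (1,2):+1/X.X/OOX/O.X*, (2,1):-1/X.X/OO./OXX
[X.X/OOX/O.X] end (terminal -1, O#2); searched X.X/OO./O.X to 9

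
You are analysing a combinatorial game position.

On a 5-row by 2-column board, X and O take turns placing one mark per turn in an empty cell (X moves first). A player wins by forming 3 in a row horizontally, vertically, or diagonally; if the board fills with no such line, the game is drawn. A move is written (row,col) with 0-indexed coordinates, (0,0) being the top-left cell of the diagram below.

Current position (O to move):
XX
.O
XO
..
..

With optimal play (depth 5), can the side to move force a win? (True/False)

O winning at [XX/.O/XO/../..]: True

p1 O@[XX/.O/XO/../..]: (1,0)[XX/OO/XO/../..]+0 (3,0)[XX/.O/XO/O./..]-1 (3,1)[XX/.O/XO/.O/..]+1* (4,0)[XX/.O/XO/../O.]-1 (4,1)[XX/.O/XO/../.O]-1
p2 X@[XX/.O/XO/.O/..] terminal -1; root [XX/.O/XO/../..] d5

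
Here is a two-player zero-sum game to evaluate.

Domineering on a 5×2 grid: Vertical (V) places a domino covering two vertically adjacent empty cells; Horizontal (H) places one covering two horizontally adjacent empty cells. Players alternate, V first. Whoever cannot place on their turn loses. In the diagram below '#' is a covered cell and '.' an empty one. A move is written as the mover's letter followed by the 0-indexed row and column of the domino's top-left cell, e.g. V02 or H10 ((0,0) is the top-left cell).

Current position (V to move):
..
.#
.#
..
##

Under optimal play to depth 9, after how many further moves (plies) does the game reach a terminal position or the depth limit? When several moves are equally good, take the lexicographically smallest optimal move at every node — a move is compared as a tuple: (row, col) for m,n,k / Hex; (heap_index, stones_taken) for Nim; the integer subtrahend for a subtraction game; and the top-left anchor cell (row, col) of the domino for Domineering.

[../.#/.#/../##] V move#1: V00:-1/#./##/.#/../##*, V10:-1/../##/##/../##, V20:-1/../.#/##/#./##
[#./##/.#/../##] H move#2: H30:+1/#./##/.#/##/##*
[#./##/.#/##/##] end (terminal -1, V#3); searched ../.#/.#/../## to 9

PV length from [../.#/.#/../##]: 2 plies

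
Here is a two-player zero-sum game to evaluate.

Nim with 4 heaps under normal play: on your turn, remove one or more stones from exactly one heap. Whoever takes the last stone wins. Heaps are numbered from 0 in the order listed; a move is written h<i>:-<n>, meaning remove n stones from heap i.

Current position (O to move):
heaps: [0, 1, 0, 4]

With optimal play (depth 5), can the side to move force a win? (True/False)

p1 O@[(0,1,0,4)]: h1:-1[(0,0,0,4)]-1 h3:-1[(0,1,0,3)]-1 h3:-2[(0,1,0,2)]-1 h3:-3[(0,1,0,1)]+1* h3:-4[(0,1,0,0)]-1
p2 X@[(0,1,0,1)]: h1:-1[(0,0,0,1)]-1* h3:-1[(0,1,0,0)]-1
p3 O@[(0,0,0,1)]: h3:-1[(0,0,0,0)]+1*
p4 X@[(0,0,0,0)] terminal -1; root [(0,1,0,4)] d5

O winning at [(0,1,0,4)]: True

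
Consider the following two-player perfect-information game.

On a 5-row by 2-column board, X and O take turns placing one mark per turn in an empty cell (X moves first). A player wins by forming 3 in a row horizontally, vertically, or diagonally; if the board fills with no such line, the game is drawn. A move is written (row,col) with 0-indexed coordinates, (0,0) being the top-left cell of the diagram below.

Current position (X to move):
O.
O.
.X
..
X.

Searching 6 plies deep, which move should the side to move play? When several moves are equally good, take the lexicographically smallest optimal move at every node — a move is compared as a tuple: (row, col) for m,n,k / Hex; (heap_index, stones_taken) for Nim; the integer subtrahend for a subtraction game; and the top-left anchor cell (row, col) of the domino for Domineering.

ply 1, X at O./O./.X/../X. | (0,1)=-1→OX/O./.X/../X.; (1,1)=-1→O./OX/.X/../X.; (2,0)=+1→O./O./XX/../X.*; (3,0)=-1→O./O./.X/X./X.; (3,1)=-1→O./O./.X/.X/X.; (4,1)=-1→O./O./.X/../XX
ply 2, O at O./O./XX/../X. | (0,1)=-1→OO/O./XX/../X.*; (1,1)=-1→O./OO/XX/../X.; (3,0)=-1→O./O./XX/O./X.; (3,1)=-1→O./O./XX/.O/X.; (4,1)=-1→O./O./XX/../XO
ply 3, X at OO/O./XX/../X. | (1,1)=+1→OO/OX/XX/../X.*; (3,0)=+1→OO/O./XX/X./X.; (3,1)=+1→OO/O./XX/.X/X.; (4,1)=+1→OO/O./XX/../XX
ply 4, O at OO/OX/XX/../X. | (3,0)=-1→OO/OX/XX/O./X.*; (3,1)=-1→OO/OX/XX/.O/X.; (4,1)=-1→OO/OX/XX/../XO
ply 5, X at OO/OX/XX/O./X. | (3,1)=+1→OO/OX/XX/OX/X.*; (4,1)=+0→OO/OX/XX/O./XX
ply 6: OO/OX/XX/OX/X. is terminal -1 (O); from O./O./.X/../X. depth 6

X's best at [O./O./.X/../X.]: (2,0)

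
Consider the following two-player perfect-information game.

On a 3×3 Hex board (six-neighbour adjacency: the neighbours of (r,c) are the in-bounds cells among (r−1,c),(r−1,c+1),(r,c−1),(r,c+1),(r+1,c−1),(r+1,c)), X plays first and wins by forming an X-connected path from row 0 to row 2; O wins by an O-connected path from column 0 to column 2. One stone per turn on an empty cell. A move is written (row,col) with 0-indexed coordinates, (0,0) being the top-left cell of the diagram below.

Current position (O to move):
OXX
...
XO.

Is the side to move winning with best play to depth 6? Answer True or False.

O winning at [OXX/.../XO.]: False

[OXX/.../XO.] O move#1: (1,0):-1/OXX/O../XO.*, (1,1):-1/OXX/.O./XO., (1,2):-1/OXX/..O/XO., (2,2):-1/OXX/.../XOO
[OXX/O../XO.] X move#2: (1,1):+1/OXX/OX./XO.*, (1,2):+1/OXX/O.X/XO., (2,2):+1/OXX/O../XOX
[OXX/OX./XO.] end (terminal -1, O#3); searched OXX/.../XO. to 6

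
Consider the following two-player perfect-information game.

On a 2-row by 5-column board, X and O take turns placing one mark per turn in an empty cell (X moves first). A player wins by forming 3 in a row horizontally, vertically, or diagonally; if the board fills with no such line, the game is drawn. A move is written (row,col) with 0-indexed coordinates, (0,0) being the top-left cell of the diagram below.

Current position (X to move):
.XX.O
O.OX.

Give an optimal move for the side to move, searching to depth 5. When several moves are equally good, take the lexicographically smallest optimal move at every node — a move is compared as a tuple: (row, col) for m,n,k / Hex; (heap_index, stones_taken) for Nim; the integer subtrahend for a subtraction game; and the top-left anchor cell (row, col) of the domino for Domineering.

ply 1, X at .XX.O/O.OX. | (0,0)=+1→XXX.O/O.OX.*; (0,3)=+1→.XXXO/O.OX.; (1,1)=+1→.XX.O/OXOX.; (1,4)=-1→.XX.O/O.OXX
ply 2: XXX.O/O.OX. is terminal -1 (O); from .XX.O/O.OX. depth 5

X's best at [.XX.O/O.OX.]: (0,0)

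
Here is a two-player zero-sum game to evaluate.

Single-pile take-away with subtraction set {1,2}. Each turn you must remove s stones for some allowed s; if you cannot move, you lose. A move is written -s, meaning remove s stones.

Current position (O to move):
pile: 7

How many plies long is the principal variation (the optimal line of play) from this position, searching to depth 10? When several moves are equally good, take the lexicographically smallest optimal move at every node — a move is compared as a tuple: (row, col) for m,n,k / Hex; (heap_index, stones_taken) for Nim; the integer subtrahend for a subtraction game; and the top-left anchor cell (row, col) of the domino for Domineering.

ply 1, O at 7 | -1=+1→6*; -2=-1→5
ply 2, X at 6 | -1=-1→5*; -2=-1→4
ply 3, O at 5 | -1=-1→4; -2=+1→3*
ply 4, X at 3 | -1=-1→2*; -2=-1→1
ply 5, O at 2 | -1=-1→1; -2=+1→0*
ply 6: 0 is terminal -1 (X); from 7 depth 10

PV length from [7]: 5 plies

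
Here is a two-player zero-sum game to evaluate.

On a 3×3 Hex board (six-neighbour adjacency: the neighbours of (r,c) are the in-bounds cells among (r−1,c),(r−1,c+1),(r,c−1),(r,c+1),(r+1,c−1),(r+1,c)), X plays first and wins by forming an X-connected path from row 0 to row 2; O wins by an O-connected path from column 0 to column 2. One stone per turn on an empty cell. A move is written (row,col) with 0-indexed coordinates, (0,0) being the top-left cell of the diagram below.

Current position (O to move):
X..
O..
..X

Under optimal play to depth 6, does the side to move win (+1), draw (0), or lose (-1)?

value(X../O../..X, O) = +1

p1 O@[X../O../..X]: (0,1)[XO./O../..X]-1 (0,2)[X.O/O../..X]+1* (1,1)[X../OO./..X]+1 (1,2)[X../O.O/..X]-1 (2,0)[X../O../O.X]-1 (2,1)[X../O../.OX]-1
p2 X@[X.O/O../..X]: (0,1)[XXO/O../..X]-1* (1,1)[X.O/OX./..X]-1 (1,2)[X.O/O.X/..X]-1 (2,0)[X.O/O../X.X]-1 (2,1)[X.O/O../.XX]-1
p3 O@[XXO/O../..X]: (1,1)[XXO/OO./..X]+1* (1,2)[XXO/O.O/..X]-1 (2,0)[XXO/O../O.X]-1 (2,1)[XXO/O../.OX]-1
p4 X@[XXO/OO./..X] terminal -1; root [X../O../..X] d6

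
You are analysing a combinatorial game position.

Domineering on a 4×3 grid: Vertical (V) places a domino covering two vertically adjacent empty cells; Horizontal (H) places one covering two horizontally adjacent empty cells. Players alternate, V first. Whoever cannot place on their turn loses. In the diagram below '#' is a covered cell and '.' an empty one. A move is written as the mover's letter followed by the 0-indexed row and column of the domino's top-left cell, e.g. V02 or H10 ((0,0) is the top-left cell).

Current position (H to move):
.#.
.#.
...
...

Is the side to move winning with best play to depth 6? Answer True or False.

p1 H@[.#./.#./.../...]: H20[.#./.#./##./...]-1* H21[.#./.#./.##/...]-1 H30[.#./.#./.../##.]-1 H31[.#./.#./.../.##]-1
p2 V@[.#./.#./##./...]: V00[##./##./##./...]+1* V02[.##/.##/##./...]+1 V12[.#./.##/###/...]+1 V22[.#./.#./###/..#]+1
p3 H@[##./##./##./...]: H30[##./##./##./##.]-1* H31[##./##./##./.##]-1
p4 V@[##./##./##./##.]: V02[###/###/##./##.]+1* V12[##./###/###/##.]+1 V22[##./##./###/###]+1
p5 H@[###/###/##./##.] terminal -1; root [.#./.#./.../...] d6

H winning at [.#./.#./.../...]: False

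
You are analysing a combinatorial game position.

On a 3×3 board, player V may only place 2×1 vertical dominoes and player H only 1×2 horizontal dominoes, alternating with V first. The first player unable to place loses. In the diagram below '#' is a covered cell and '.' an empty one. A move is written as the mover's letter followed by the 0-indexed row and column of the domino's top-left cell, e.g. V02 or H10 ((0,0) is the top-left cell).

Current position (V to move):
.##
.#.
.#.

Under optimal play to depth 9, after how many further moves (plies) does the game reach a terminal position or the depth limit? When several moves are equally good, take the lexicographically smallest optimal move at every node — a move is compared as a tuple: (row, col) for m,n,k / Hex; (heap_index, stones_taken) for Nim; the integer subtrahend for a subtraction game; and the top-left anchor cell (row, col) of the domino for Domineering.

[.##/.#./.#.] V move#1: V00:+1/###/##./.#.*, V10:+1/.##/##./##., V12:+1/.##/.##/.##
[###/##./.#.] end (terminal -1, H#2); searched .##/.#./.#. to 9

PV length from [.##/.#./.#.]: 1 ply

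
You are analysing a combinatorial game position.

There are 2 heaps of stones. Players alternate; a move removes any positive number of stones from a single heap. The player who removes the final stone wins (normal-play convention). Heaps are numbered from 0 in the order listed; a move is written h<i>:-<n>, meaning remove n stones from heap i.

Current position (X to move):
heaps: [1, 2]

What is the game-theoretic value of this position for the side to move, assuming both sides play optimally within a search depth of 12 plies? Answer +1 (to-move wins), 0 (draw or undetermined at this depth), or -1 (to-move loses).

value((1,2), X) = +1

p1 X@[(1,2)]: h0:-1[(0,2)]-1 h1:-1[(1,1)]+1* h1:-2[(1,0)]-1
p2 O@[(1,1)]: h0:-1[(0,1)]-1* h1:-1[(1,0)]-1
p3 X@[(0,1)]: h1:-1[(0,0)]+1*
p4 O@[(0,0)] terminal -1; root [(1,2)] d12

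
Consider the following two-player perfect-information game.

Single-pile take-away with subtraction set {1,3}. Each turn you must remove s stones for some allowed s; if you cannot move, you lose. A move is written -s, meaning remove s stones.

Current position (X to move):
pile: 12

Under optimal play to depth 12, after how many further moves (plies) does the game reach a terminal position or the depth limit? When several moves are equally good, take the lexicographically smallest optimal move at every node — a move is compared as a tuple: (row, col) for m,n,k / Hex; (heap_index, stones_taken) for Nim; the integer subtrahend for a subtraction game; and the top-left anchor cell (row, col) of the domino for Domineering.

PV length from [12]: 12 plies

ply 1, X at 12 | -1=-1→11*; -3=-1→9
ply 2, O at 11 | -1=+1→10*; -3=+1→8
ply 3, X at 10 | -1=-1→9*; -3=-1→7
ply 4, O at 9 | -1=+1→8*; -3=+1→6
ply 5, X at 8 | -1=-1→7*; -3=-1→5
ply 6, O at 7 | -1=+1→6*; -3=+1→4
ply 7, X at 6 | -1=-1→5*; -3=-1→3
ply 8, O at 5 | -1=+1→4*; -3=+1→2
ply 9, X at 4 | -1=-1→3*; -3=-1→1
ply 10, O at 3 | -1=+1→2*; -3=+1→0
ply 11, X at 2 | -1=-1→1*
ply 12, O at 1 | -1=+1→0*
ply 13: 0 is terminal -1 (X); from 12 depth 12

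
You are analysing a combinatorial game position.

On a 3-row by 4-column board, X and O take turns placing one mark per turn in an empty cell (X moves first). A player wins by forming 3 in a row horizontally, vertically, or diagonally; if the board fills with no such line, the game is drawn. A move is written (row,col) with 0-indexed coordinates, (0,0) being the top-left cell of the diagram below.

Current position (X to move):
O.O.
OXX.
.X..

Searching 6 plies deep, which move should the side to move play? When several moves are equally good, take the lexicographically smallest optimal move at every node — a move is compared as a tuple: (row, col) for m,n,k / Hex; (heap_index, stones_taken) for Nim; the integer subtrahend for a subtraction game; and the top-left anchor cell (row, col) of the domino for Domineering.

p1 X@[O.O./OXX./.X..]: (0,1)[OXO./OXX./.X..]+1* (0,3)[O.OX/OXX./.X..]+1 (1,3)[O.O./OXXX/.X..]+1 (2,0)[O.O./OXX./XX..]-1 (2,2)[O.O./OXX./.XX.]-1 (2,3)[O.O./OXX./.X.X]-1
p2 O@[OXO./OXX./.X..] terminal -1; root [O.O./OXX./.X..] d6

X's best at [O.O./OXX./.X..]: (0,1)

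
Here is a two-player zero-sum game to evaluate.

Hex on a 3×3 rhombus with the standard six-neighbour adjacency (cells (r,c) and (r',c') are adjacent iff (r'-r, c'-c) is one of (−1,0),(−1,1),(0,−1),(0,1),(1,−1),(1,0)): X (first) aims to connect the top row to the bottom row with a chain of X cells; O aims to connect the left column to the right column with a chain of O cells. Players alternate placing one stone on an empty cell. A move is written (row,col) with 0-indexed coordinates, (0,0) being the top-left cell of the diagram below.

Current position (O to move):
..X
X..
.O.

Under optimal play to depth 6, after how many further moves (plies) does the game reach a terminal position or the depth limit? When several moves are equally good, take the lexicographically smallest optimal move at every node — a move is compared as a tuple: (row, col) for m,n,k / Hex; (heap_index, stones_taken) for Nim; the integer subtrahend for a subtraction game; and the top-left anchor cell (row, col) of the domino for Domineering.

PV length from [..X/X../.O.]: 5 plies

p1 O@[..X/X../.O.]: (0,0)[O.X/X../.O.]-1 (0,1)[.OX/X../.O.]-1 (1,1)[..X/XO./.O.]-1 (1,2)[..X/X.O/.O.]-1 (2,0)[..X/X../OO.]+1* (2,2)[..X/X../.OO]-1
p2 X@[..X/X../OO.]: (0,0)[X.X/X../OO.]-1* (0,1)[.XX/X../OO.]-1 (1,1)[..X/XX./OO.]-1 (1,2)[..X/X.X/OO.]-1 (2,2)[..X/X../OOX]-1
p3 O@[X.X/X../OO.]: (0,1)[XOX/X../OO.]+1* (1,1)[X.X/XO./OO.]+1 (1,2)[X.X/X.O/OO.]+1 (2,2)[X.X/X../OOO]+1
p4 X@[XOX/X../OO.]: (1,1)[XOX/XX./OO.]-1* (1,2)[XOX/X.X/OO.]-1 (2,2)[XOX/X../OOX]-1
p5 O@[XOX/XX./OO.]: (1,2)[XOX/XXO/OO.]+1* (2,2)[XOX/XX./OOO]+1
p6 X@[XOX/XXO/OO.] terminal -1; root [..X/X../.O.] d6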